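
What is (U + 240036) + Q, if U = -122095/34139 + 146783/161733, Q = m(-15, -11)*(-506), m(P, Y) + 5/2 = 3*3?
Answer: 100550833347907/424723299 ≈ 2.3674e+5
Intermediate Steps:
m(P, Y) = 13/2 (m(P, Y) = -5/2 + 3*3 = -5/2 + 9 = 13/2)
Q = -3289 (Q = (13/2)*(-506) = -3289)
U = -1133520446/424723299 (U = -122095*1/34139 + 146783*(1/161733) = -122095/34139 + 11291/12441 = -1133520446/424723299 ≈ -2.6688)
(U + 240036) + Q = (-1133520446/424723299 + 240036) - 3289 = 101947748278318/424723299 - 3289 = 100550833347907/424723299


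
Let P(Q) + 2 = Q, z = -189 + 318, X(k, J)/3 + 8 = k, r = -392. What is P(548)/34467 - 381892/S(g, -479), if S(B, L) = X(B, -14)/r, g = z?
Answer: 1719922483762/4170507 ≈ 4.1240e+5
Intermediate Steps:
X(k, J) = -24 + 3*k
z = 129
g = 129
S(B, L) = 3/49 - 3*B/392 (S(B, L) = (-24 + 3*B)/(-392) = (-24 + 3*B)*(-1/392) = 3/49 - 3*B/392)
P(Q) = -2 + Q
P(548)/34467 - 381892/S(g, -479) = (-2 + 548)/34467 - 381892/(3/49 - 3/392*129) = 546*(1/34467) - 381892/(3/49 - 387/392) = 182/11489 - 381892/(-363/392) = 182/11489 - 381892*(-392/363) = 182/11489 + 149701664/363 = 1719922483762/4170507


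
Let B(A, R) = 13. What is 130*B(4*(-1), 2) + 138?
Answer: 1828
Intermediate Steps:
130*B(4*(-1), 2) + 138 = 130*13 + 138 = 1690 + 138 = 1828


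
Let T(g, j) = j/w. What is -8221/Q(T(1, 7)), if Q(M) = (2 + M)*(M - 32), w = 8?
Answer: 526144/5727 ≈ 91.871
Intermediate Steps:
T(g, j) = j/8
Q(M) = (-32 + M)*(2 + M) (Q(M) = (2 + M)*(-32 + M) = (-32 + M)*(2 + M))
-8221/Q(T(1, 7)) = -8221/(-64 + ((⅛)*7)² - 15*7/4) = -8221/(-64 + (7/8)² - 30*7/8) = -8221/(-64 + 49/64 - 105/4) = -8221/(-5727/64) = -8221*(-64/5727) = 526144/5727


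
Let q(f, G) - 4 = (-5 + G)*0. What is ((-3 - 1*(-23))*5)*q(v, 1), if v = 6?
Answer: 400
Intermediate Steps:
q(f, G) = 4 (q(f, G) = 4 + (-5 + G)*0 = 4 + 0 = 4)
((-3 - 1*(-23))*5)*q(v, 1) = ((-3 - 1*(-23))*5)*4 = ((-3 + 23)*5)*4 = (20*5)*4 = 100*4 = 400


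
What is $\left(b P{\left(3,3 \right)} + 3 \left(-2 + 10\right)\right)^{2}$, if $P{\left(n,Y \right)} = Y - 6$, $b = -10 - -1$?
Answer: $2601$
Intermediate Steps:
$b = -9$ ($b = -10 + 1 = -9$)
$P{\left(n,Y \right)} = -6 + Y$ ($P{\left(n,Y \right)} = Y - 6 = -6 + Y$)
$\left(b P{\left(3,3 \right)} + 3 \left(-2 + 10\right)\right)^{2} = \left(- 9 \left(-6 + 3\right) + 3 \left(-2 + 10\right)\right)^{2} = \left(\left(-9\right) \left(-3\right) + 3 \cdot 8\right)^{2} = \left(27 + 24\right)^{2} = 51^{2} = 2601$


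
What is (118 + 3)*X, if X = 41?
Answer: 4961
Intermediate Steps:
(118 + 3)*X = (118 + 3)*41 = 121*41 = 4961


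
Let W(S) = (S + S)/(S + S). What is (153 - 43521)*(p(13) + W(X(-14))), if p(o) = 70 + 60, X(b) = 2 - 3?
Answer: -5681208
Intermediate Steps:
X(b) = -1
p(o) = 130
W(S) = 1 (W(S) = (2*S)/((2*S)) = (2*S)*(1/(2*S)) = 1)
(153 - 43521)*(p(13) + W(X(-14))) = (153 - 43521)*(130 + 1) = -43368*131 = -5681208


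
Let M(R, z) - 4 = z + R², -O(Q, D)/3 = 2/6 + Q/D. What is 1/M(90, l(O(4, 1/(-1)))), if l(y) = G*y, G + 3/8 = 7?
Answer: 8/65415 ≈ 0.00012230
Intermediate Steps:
G = 53/8 (G = -3/8 + 7 = 53/8 ≈ 6.6250)
O(Q, D) = -1 - 3*Q/D (O(Q, D) = -3*(2/6 + Q/D) = -3*(2*(⅙) + Q/D) = -3*(⅓ + Q/D) = -1 - 3*Q/D)
l(y) = 53*y/8
M(R, z) = 4 + z + R² (M(R, z) = 4 + (z + R²) = 4 + z + R²)
1/M(90, l(O(4, 1/(-1)))) = 1/(4 + 53*((-1/(-1) - 3*4)/(1/(-1)))/8 + 90²) = 1/(4 + 53*((-1*(-1) - 12)/(-1))/8 + 8100) = 1/(4 + 53*(-(1 - 12))/8 + 8100) = 1/(4 + 53*(-1*(-11))/8 + 8100) = 1/(4 + (53/8)*11 + 8100) = 1/(4 + 583/8 + 8100) = 1/(65415/8) = 8/65415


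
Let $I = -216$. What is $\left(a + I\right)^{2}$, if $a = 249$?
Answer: $1089$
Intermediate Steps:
$\left(a + I\right)^{2} = \left(249 - 216\right)^{2} = 33^{2} = 1089$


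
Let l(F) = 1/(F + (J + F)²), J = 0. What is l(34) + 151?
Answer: 179691/1190 ≈ 151.00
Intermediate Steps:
l(F) = 1/(F + F²) (l(F) = 1/(F + (0 + F)²) = 1/(F + F²))
l(34) + 151 = 1/(34*(1 + 34)) + 151 = (1/34)/35 + 151 = (1/34)*(1/35) + 151 = 1/1190 + 151 = 179691/1190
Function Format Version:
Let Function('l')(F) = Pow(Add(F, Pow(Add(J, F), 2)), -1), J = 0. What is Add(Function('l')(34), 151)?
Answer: Rational(179691, 1190) ≈ 151.00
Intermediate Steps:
Function('l')(F) = Pow(Add(F, Pow(F, 2)), -1) (Function('l')(F) = Pow(Add(F, Pow(Add(0, F), 2)), -1) = Pow(Add(F, Pow(F, 2)), -1))
Add(Function('l')(34), 151) = Add(Mul(Pow(34, -1), Pow(Add(1, 34), -1)), 151) = Add(Mul(Rational(1, 34), Pow(35, -1)), 151) = Add(Mul(Rational(1, 34), Rational(1, 35)), 151) = Add(Rational(1, 1190), 151) = Rational(179691, 1190)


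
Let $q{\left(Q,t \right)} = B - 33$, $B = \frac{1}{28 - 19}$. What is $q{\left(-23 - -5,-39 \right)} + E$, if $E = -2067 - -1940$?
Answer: $- \frac{1439}{9} \approx -159.89$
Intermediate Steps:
$E = -127$ ($E = -2067 + 1940 = -127$)
$B = \frac{1}{9} \approx 0.11111$
$q{\left(Q,t \right)} = - \frac{296}{9}$ ($q{\left(Q,t \right)} = \frac{1}{9} - 33 = - \frac{296}{9}$)
$q{\left(-23 - -5,-39 \right)} + E = - \frac{296}{9} - 127 = - \frac{1439}{9}$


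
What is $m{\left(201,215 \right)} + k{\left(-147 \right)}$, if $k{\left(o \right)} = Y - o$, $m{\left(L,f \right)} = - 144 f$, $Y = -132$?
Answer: $-30945$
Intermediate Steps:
$k{\left(o \right)} = -132 - o$
$m{\left(201,215 \right)} + k{\left(-147 \right)} = \left(-144\right) 215 - -15 = -30960 + \left(-132 + 147\right) = -30960 + 15 = -30945$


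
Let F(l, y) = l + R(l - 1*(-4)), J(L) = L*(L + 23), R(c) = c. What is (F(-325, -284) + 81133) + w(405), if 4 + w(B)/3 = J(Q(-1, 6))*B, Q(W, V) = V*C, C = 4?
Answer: 1450995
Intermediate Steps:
Q(W, V) = 4*V (Q(W, V) = V*4 = 4*V)
J(L) = L*(23 + L)
F(l, y) = 4 + 2*l (F(l, y) = l + (l - 1*(-4)) = l + (l + 4) = l + (4 + l) = 4 + 2*l)
w(B) = -12 + 3384*B (w(B) = -12 + 3*(((4*6)*(23 + 4*6))*B) = -12 + 3*((24*(23 + 24))*B) = -12 + 3*((24*47)*B) = -12 + 3*(1128*B) = -12 + 3384*B)
(F(-325, -284) + 81133) + w(405) = ((4 + 2*(-325)) + 81133) + (-12 + 3384*405) = ((4 - 650) + 81133) + (-12 + 1370520) = (-646 + 81133) + 1370508 = 80487 + 1370508 = 1450995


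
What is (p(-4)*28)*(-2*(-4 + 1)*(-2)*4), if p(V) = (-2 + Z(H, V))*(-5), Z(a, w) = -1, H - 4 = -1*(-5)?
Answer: -20160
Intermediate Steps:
H = 9 (H = 4 - 1*(-5) = 4 + 5 = 9)
p(V) = 15 (p(V) = (-2 - 1)*(-5) = -3*(-5) = 15)
(p(-4)*28)*(-2*(-4 + 1)*(-2)*4) = (15*28)*(-2*(-4 + 1)*(-2)*4) = 420*(-(-6)*(-2)*4) = 420*(-2*6*4) = 420*(-12*4) = 420*(-48) = -20160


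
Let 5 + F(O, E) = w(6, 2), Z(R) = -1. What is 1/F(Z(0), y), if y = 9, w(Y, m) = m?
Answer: -⅓ ≈ -0.33333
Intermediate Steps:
F(O, E) = -3 (F(O, E) = -5 + 2 = -3)
1/F(Z(0), y) = 1/(-3) = -⅓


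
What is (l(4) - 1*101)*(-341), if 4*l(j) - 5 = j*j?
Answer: 130603/4 ≈ 32651.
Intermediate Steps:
l(j) = 5/4 + j**2/4 (l(j) = 5/4 + (j*j)/4 = 5/4 + j**2/4)
(l(4) - 1*101)*(-341) = ((5/4 + (1/4)*4**2) - 1*101)*(-341) = ((5/4 + (1/4)*16) - 101)*(-341) = ((5/4 + 4) - 101)*(-341) = (21/4 - 101)*(-341) = -383/4*(-341) = 130603/4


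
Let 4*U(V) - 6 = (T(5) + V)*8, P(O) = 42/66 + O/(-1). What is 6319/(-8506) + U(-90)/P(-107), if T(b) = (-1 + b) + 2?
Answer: -623255/272192 ≈ -2.2898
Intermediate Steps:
T(b) = 1 + b
P(O) = 7/11 - O (P(O) = 42*(1/66) + O*(-1) = 7/11 - O)
U(V) = 27/2 + 2*V (U(V) = 3/2 + (((1 + 5) + V)*8)/4 = 3/2 + ((6 + V)*8)/4 = 3/2 + (48 + 8*V)/4 = 3/2 + (12 + 2*V) = 27/2 + 2*V)
6319/(-8506) + U(-90)/P(-107) = 6319/(-8506) + (27/2 + 2*(-90))/(7/11 - 1*(-107)) = 6319*(-1/8506) + (27/2 - 180)/(7/11 + 107) = -6319/8506 - 333/(2*1184/11) = -6319/8506 - 333/2*11/1184 = -6319/8506 - 99/64 = -623255/272192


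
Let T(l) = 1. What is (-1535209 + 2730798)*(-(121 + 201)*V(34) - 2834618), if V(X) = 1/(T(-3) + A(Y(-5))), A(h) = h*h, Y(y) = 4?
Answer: -57614032679692/17 ≈ -3.3891e+12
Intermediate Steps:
A(h) = h**2
V(X) = 1/17 (V(X) = 1/(1 + 4**2) = 1/(1 + 16) = 1/17)
(-1535209 + 2730798)*(-(121 + 201)*V(34) - 2834618) = (-1535209 + 2730798)*(-(121 + 201)/17 - 2834618) = 1195589*(-322/17 - 2834618) = 1195589*(-48188828/17) = -57614032679692/17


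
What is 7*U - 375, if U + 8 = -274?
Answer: -2349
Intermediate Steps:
U = -282 (U = -8 - 274 = -282)
7*U - 375 = 7*(-282) - 375 = -1974 - 375 = -2349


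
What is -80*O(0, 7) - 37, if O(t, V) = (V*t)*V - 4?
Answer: 283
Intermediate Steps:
O(t, V) = -4 + t*V² (O(t, V) = t*V² - 4 = -4 + t*V²)
-80*O(0, 7) - 37 = -80*(-4 + 0*7²) - 37 = -80*(-4 + 0*49) - 37 = -80*(-4 + 0) - 37 = -80*(-4) - 37 = 320 - 37 = 283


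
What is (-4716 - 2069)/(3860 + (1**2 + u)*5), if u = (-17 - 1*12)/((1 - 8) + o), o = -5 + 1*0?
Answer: -16284/9305 ≈ -1.7500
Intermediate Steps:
o = -5 (o = -5 + 0 = -5)
u = 29/12 (u = (-17 - 1*12)/((1 - 8) - 5) = (-17 - 12)/(-7 - 5) = -29/(-12) = -29*(-1/12) = 29/12 ≈ 2.4167)
(-4716 - 2069)/(3860 + (1**2 + u)*5) = (-4716 - 2069)/(3860 + (1**2 + 29/12)*5) = -6785/(3860 + (1 + 29/12)*5) = -6785/(3860 + (41/12)*5) = -6785/(3860 + 205/12) = -6785/46525/12 = -6785*12/46525 = -16284/9305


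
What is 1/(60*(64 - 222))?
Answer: -1/9480 ≈ -0.00010549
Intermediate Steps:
1/(60*(64 - 222)) = 1/(60*(-158)) = 1/(-9480) = -1/9480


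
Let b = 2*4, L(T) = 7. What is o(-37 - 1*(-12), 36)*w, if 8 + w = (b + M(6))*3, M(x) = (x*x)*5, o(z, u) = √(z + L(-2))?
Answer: 1668*I*√2 ≈ 2358.9*I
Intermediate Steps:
o(z, u) = √(7 + z) (o(z, u) = √(z + 7) = √(7 + z))
M(x) = 5*x² (M(x) = x²*5 = 5*x²)
b = 8
w = 556 (w = -8 + (8 + 5*6²)*3 = -8 + (8 + 5*36)*3 = -8 + (8 + 180)*3 = -8 + 188*3 = -8 + 564 = 556)
o(-37 - 1*(-12), 36)*w = √(7 + (-37 - 1*(-12)))*556 = √(7 + (-37 + 12))*556 = √(7 - 25)*556 = √(-18)*556 = (3*I*√2)*556 = 1668*I*√2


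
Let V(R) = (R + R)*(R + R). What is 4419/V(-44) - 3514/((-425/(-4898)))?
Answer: -133284535493/3291200 ≈ -40497.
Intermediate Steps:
V(R) = 4*R² (V(R) = (2*R)*(2*R) = 4*R²)
4419/V(-44) - 3514/((-425/(-4898))) = 4419/((4*(-44)²)) - 3514/((-425/(-4898))) = 4419/((4*1936)) - 3514/((-425*(-1/4898))) = 4419/7744 - 3514/425/4898 = 4419*(1/7744) - 3514*4898/425 = 4419/7744 - 17211572/425 = -133284535493/3291200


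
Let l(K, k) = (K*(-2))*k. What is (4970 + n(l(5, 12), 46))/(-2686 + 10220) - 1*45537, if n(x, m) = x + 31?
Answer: -343070877/7534 ≈ -45536.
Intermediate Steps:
l(K, k) = -2*K*k (l(K, k) = (-2*K)*k = -2*K*k)
n(x, m) = 31 + x
(4970 + n(l(5, 12), 46))/(-2686 + 10220) - 1*45537 = (4970 + (31 - 2*5*12))/(-2686 + 10220) - 1*45537 = (4970 + (31 - 120))/7534 - 45537 = (4970 - 89)*(1/7534) - 45537 = 4881*(1/7534) - 45537 = 4881/7534 - 45537 = -343070877/7534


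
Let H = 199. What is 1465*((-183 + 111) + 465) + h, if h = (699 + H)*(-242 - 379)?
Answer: 18087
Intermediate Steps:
h = -557658 (h = (699 + 199)*(-242 - 379) = 898*(-621) = -557658)
1465*((-183 + 111) + 465) + h = 1465*((-183 + 111) + 465) - 557658 = 1465*(-72 + 465) - 557658 = 1465*393 - 557658 = 575745 - 557658 = 18087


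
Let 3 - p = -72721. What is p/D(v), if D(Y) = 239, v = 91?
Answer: 72724/239 ≈ 304.28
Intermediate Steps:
p = 72724 (p = 3 - 1*(-72721) = 3 + 72721 = 72724)
p/D(v) = 72724/239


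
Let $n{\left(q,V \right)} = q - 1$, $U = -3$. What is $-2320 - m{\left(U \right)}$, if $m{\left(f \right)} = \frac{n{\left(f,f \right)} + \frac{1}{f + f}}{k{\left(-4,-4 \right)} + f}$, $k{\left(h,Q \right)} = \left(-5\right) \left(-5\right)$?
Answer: $- \frac{306215}{132} \approx -2319.8$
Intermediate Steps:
$k{\left(h,Q \right)} = 25$
$n{\left(q,V \right)} = -1 + q$
$m{\left(f \right)} = \frac{-1 + f + \frac{1}{2 f}}{25 + f}$ ($m{\left(f \right)} = \frac{\left(-1 + f\right) + \frac{1}{f + f}}{25 + f} = \frac{\left(-1 + f\right) + \frac{1}{2 f}}{25 + f} = \frac{-1 + f + \frac{1}{2 f}}{25 + f}$)
$-2320 - m{\left(U \right)} = -2320 - \frac{\frac{1}{2} - 3 \left(-1 - 3\right)}{\left(-3\right) \left(25 - 3\right)} = -2320 - - \frac{\frac{1}{2} - -12}{3 \cdot 22} = -2320 - \left(- \frac{1}{3}\right) \frac{1}{22} \left(\frac{1}{2} + 12\right) = -2320 - \left(- \frac{1}{3}\right) \frac{1}{22} \cdot \frac{25}{2} = -2320 - - \frac{25}{132} = -2320 + \frac{25}{132} = - \frac{306215}{132}$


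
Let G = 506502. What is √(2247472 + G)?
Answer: 23*√5206 ≈ 1659.5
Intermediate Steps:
√(2247472 + G) = √(2247472 + 506502) = √2753974 = 23*√5206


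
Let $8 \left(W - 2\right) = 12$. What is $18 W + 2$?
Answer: $65$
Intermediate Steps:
$W = \frac{7}{2}$ ($W = 2 + \frac{1}{8} \cdot 12 = 2 + \frac{3}{2} = \frac{7}{2} \approx 3.5$)
$18 W + 2 = 18 \cdot \frac{7}{2} + 2 = 63 + 2 = 65$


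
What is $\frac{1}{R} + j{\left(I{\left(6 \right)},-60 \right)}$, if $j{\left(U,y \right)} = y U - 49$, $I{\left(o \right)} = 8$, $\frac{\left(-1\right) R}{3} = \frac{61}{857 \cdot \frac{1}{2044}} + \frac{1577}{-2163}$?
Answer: $- \frac{141952479484}{268340003} \approx -529.0$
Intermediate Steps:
$R = - \frac{268340003}{617897}$ ($R = - 3 \left(\frac{61}{857 \cdot \frac{1}{2044}} + \frac{1577}{-2163}\right) = - 3 \left(\frac{61}{857 \cdot \frac{1}{2044}} + 1577 \left(- \frac{1}{2163}\right)\right) = - 3 \left(\frac{61}{\frac{857}{2044}} - \frac{1577}{2163}\right) = - 3 \left(61 \cdot \frac{2044}{857} - \frac{1577}{2163}\right) = - 3 \left(\frac{124684}{857} - \frac{1577}{2163}\right) = \left(-3\right) \frac{268340003}{1853691} = - \frac{268340003}{617897} \approx -434.28$)
$j{\left(U,y \right)} = -49 + U y$ ($j{\left(U,y \right)} = U y - 49 = -49 + U y$)
$\frac{1}{R} + j{\left(I{\left(6 \right)},-60 \right)} = \frac{1}{- \frac{268340003}{617897}} + \left(-49 + 8 \left(-60\right)\right) = - \frac{617897}{268340003} - 529 = - \frac{141952479484}{268340003}$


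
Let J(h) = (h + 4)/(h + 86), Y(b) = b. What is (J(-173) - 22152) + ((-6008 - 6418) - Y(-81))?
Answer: -3001070/87 ≈ -34495.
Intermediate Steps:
J(h) = (4 + h)/(86 + h)
(J(-173) - 22152) + ((-6008 - 6418) - Y(-81)) = ((4 - 173)/(86 - 173) - 22152) + ((-6008 - 6418) - 1*(-81)) = (-169/(-87) - 22152) + (-12426 + 81) = (-1/87*(-169) - 22152) - 12345 = (169/87 - 22152) - 12345 = -1927055/87 - 12345 = -3001070/87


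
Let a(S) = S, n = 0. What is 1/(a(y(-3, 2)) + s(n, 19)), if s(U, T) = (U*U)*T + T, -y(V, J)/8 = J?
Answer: ⅓ ≈ 0.33333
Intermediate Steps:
y(V, J) = -8*J
s(U, T) = T + T*U² (s(U, T) = U²*T + T = T*U² + T = T + T*U²)
1/(a(y(-3, 2)) + s(n, 19)) = 1/(-8*2 + 19*(1 + 0²)) = 1/(-16 + 19*(1 + 0)) = 1/(-16 + 19*1) = 1/(-16 + 19) = 1/3 = ⅓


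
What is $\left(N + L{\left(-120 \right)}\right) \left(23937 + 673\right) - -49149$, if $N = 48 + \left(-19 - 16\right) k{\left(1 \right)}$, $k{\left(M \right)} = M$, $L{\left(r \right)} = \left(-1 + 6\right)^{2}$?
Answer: $984329$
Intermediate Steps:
$L{\left(r \right)} = 25$ ($L{\left(r \right)} = 5^{2} = 25$)
$N = 13$ ($N = 48 + \left(-19 - 16\right) 1 = 48 - 35 = 13$)
$\left(N + L{\left(-120 \right)}\right) \left(23937 + 673\right) - -49149 = \left(13 + 25\right) \left(23937 + 673\right) - -49149 = 38 \cdot 24610 + 49149 = 935180 + 49149 = 984329$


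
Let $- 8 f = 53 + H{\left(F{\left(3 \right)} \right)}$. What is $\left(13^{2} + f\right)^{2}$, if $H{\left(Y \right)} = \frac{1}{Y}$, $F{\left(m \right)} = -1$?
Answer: $\frac{105625}{4} \approx 26406.0$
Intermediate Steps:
$f = - \frac{13}{2}$ ($f = - \frac{53 + \frac{1}{-1}}{8} = - \frac{53 - 1}{8} = \left(- \frac{1}{8}\right) 52 = - \frac{13}{2} \approx -6.5$)
$\left(13^{2} + f\right)^{2} = \left(13^{2} - \frac{13}{2}\right)^{2} = \left(169 - \frac{13}{2}\right)^{2} = \left(\frac{325}{2}\right)^{2} = \frac{105625}{4}$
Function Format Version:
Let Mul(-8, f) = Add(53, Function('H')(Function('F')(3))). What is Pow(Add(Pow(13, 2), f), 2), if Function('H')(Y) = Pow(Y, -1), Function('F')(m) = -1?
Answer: Rational(105625, 4) ≈ 26406.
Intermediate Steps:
f = Rational(-13, 2) (f = Mul(Rational(-1, 8), Add(53, Pow(-1, -1))) = Mul(Rational(-1, 8), Add(53, -1)) = Mul(Rational(-1, 8), 52) = Rational(-13, 2) ≈ -6.5000)
Pow(Add(Pow(13, 2), f), 2) = Pow(Add(Pow(13, 2), Rational(-13, 2)), 2) = Pow(Add(169, Rational(-13, 2)), 2) = Pow(Rational(325, 2), 2) = Rational(105625, 4)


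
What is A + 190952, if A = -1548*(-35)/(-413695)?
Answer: 15799166692/82739 ≈ 1.9095e+5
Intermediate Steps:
A = -10836/82739 (A = 54180*(-1/413695) = -10836/82739 ≈ -0.13097)
A + 190952 = -10836/82739 + 190952 = 15799166692/82739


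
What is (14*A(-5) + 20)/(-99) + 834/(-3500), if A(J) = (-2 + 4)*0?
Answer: -76283/173250 ≈ -0.44031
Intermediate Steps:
A(J) = 0 (A(J) = 2*0 = 0)
(14*A(-5) + 20)/(-99) + 834/(-3500) = (14*0 + 20)/(-99) + 834/(-3500) = (0 + 20)*(-1/99) + 834*(-1/3500) = 20*(-1/99) - 417/1750 = -20/99 - 417/1750 = -76283/173250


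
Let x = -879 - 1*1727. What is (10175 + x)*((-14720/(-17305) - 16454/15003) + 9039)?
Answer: 394715577877475/5769487 ≈ 6.8414e+7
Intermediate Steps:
x = -2606 (x = -879 - 1727 = -2606)
(10175 + x)*((-14720/(-17305) - 16454/15003) + 9039) = (10175 - 2606)*((-14720/(-17305) - 16454/15003) + 9039) = 7569*((-14720*(-1/17305) - 16454*1/15003) + 9039) = 7569*((2944/3461 - 16454/15003) + 9039) = 7569*(-12778462/51925383 + 9039) = 7569*(469340758475/51925383) = 394715577877475/5769487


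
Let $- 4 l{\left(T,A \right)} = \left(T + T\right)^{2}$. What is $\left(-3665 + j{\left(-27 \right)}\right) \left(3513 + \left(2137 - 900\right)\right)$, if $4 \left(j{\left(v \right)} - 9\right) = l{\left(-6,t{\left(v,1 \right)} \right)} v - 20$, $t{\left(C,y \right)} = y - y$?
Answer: $-16235500$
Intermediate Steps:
$t{\left(C,y \right)} = 0$
$l{\left(T,A \right)} = - T^{2}$ ($l{\left(T,A \right)} = - \frac{\left(T + T\right)^{2}}{4} = - \frac{\left(2 T\right)^{2}}{4} = - \frac{4 T^{2}}{4} = - T^{2}$)
$j{\left(v \right)} = 4 - 9 v$ ($j{\left(v \right)} = 9 + \frac{- \left(-6\right)^{2} v - 20}{4} = 9 + \frac{\left(-1\right) 36 v - 20}{4} = 9 + \frac{- 36 v - 20}{4} = 9 + \frac{-20 - 36 v}{4} = 9 - \left(5 + 9 v\right) = 4 - 9 v$)
$\left(-3665 + j{\left(-27 \right)}\right) \left(3513 + \left(2137 - 900\right)\right) = \left(-3665 + \left(4 - -243\right)\right) \left(3513 + \left(2137 - 900\right)\right) = \left(-3665 + \left(4 + 243\right)\right) \left(3513 + 1237\right) = \left(-3665 + 247\right) 4750 = \left(-3418\right) 4750 = -16235500$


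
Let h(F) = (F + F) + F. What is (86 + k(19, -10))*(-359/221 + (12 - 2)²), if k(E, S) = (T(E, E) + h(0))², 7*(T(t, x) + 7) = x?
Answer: 111183474/10829 ≈ 10267.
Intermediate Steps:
h(F) = 3*F (h(F) = 2*F + F = 3*F)
T(t, x) = -7 + x/7
k(E, S) = (-7 + E/7)² (k(E, S) = ((-7 + E/7) + 3*0)² = ((-7 + E/7) + 0)² = (-7 + E/7)²)
(86 + k(19, -10))*(-359/221 + (12 - 2)²) = (86 + (-49 + 19)²/49)*(-359/221 + (12 - 2)²) = (86 + (1/49)*(-30)²)*(-359*1/221 + 10²) = (86 + (1/49)*900)*(-359/221 + 100) = (86 + 900/49)*(21741/221) = (5114/49)*(21741/221) = 111183474/10829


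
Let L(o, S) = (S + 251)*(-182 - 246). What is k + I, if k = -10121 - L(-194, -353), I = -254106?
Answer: -307883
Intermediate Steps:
L(o, S) = -107428 - 428*S (L(o, S) = (251 + S)*(-428) = -107428 - 428*S)
k = -53777 (k = -10121 - (-107428 - 428*(-353)) = -10121 - (-107428 + 151084) = -10121 - 1*43656 = -10121 - 43656 = -53777)
k + I = -53777 - 254106 = -307883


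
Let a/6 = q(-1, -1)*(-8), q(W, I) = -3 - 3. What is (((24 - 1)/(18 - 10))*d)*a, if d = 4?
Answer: 3312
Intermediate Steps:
q(W, I) = -6
a = 288 (a = 6*(-6*(-8)) = 6*48 = 288)
(((24 - 1)/(18 - 10))*d)*a = (((24 - 1)/(18 - 10))*4)*288 = ((23/8)*4)*288 = (23/2)*288 = 3312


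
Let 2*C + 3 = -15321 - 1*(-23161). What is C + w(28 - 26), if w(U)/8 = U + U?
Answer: 7901/2 ≈ 3950.5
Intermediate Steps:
w(U) = 16*U (w(U) = 8*(U + U) = 8*(2*U) = 16*U)
C = 7837/2 (C = -3/2 + (-15321 - 1*(-23161))/2 = -3/2 + (-15321 + 23161)/2 = -3/2 + (½)*7840 = -3/2 + 3920 = 7837/2 ≈ 3918.5)
C + w(28 - 26) = 7837/2 + 16*(28 - 26) = 7837/2 + 16*2 = 7837/2 + 32 = 7901/2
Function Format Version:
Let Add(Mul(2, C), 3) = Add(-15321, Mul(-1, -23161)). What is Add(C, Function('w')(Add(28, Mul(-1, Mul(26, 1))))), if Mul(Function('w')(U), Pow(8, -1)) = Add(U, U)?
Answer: Rational(7901, 2) ≈ 3950.5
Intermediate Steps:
Function('w')(U) = Mul(16, U) (Function('w')(U) = Mul(8, Add(U, U)) = Mul(8, Mul(2, U)) = Mul(16, U))
C = Rational(7837, 2) (C = Add(Rational(-3, 2), Mul(Rational(1, 2), Add(-15321, Mul(-1, -23161)))) = Add(Rational(-3, 2), Mul(Rational(1, 2), Add(-15321, 23161))) = Add(Rational(-3, 2), Mul(Rational(1, 2), 7840)) = Add(Rational(-3, 2), 3920) = Rational(7837, 2) ≈ 3918.5)
Add(C, Function('w')(Add(28, Mul(-1, Mul(26, 1))))) = Add(Rational(7837, 2), Mul(16, Add(28, Mul(-1, Mul(26, 1))))) = Add(Rational(7837, 2), Mul(16, Add(28, Mul(-1, 26)))) = Add(Rational(7837, 2), Mul(16, Add(28, -26))) = Add(Rational(7837, 2), Mul(16, 2)) = Add(Rational(7837, 2), 32) = Rational(7901, 2)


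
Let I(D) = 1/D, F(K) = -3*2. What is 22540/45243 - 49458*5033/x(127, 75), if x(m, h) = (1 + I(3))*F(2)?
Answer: 5630991692011/180972 ≈ 3.1115e+7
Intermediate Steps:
F(K) = -6
I(D) = 1/D
x(m, h) = -8 (x(m, h) = (1 + 1/3)*(-6) = (1 + ⅓)*(-6) = (4/3)*(-6) = -8)
22540/45243 - 49458*5033/x(127, 75) = 22540/45243 - 49458/((-8/5033)) = 22540*(1/45243) - 49458/((-8*1/5033)) = 22540/45243 - 49458/(-8/5033) = 22540/45243 - 49458*(-5033/8) = 22540/45243 + 124461057/4 = 5630991692011/180972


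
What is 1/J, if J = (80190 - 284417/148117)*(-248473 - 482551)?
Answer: -148117/8682531274530512 ≈ -1.7059e-11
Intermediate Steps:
J = -8682531274530512/148117 (J = (80190 - 284417*1/148117)*(-731024) = (80190 - 284417/148117)*(-731024) = (11877217813/148117)*(-731024) = -8682531274530512/148117 ≈ -5.8619e+10)
1/J = 1/(-8682531274530512/148117) = -148117/8682531274530512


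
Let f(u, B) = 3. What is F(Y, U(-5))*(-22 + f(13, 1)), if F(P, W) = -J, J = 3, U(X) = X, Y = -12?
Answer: 57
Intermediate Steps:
F(P, W) = -3 (F(P, W) = -1*3 = -3)
F(Y, U(-5))*(-22 + f(13, 1)) = -3*(-22 + 3) = -3*(-19) = 57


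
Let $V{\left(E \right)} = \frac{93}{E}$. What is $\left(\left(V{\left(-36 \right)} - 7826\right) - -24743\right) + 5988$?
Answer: $\frac{274829}{12} \approx 22902.0$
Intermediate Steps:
$\left(\left(V{\left(-36 \right)} - 7826\right) - -24743\right) + 5988 = \left(\left(\frac{93}{-36} - 7826\right) - -24743\right) + 5988 = \left(\left(93 \left(- \frac{1}{36}\right) - 7826\right) + 24743\right) + 5988 = \left(\left(- \frac{31}{12} - 7826\right) + 24743\right) + 5988 = \left(- \frac{93943}{12} + 24743\right) + 5988 = \frac{202973}{12} + 5988 = \frac{274829}{12}$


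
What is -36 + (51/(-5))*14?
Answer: -894/5 ≈ -178.80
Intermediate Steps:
-36 + (51/(-5))*14 = -36 + (51*(-⅕))*14 = -36 - 51/5*14 = -36 - 714/5 = -894/5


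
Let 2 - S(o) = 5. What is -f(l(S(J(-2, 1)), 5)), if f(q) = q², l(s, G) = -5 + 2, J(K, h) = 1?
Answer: -9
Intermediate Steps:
S(o) = -3 (S(o) = 2 - 1*5 = 2 - 5 = -3)
l(s, G) = -3
-f(l(S(J(-2, 1)), 5)) = -1*(-3)² = -1*9 = -9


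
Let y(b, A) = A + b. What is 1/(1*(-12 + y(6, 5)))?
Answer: -1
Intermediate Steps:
1/(1*(-12 + y(6, 5))) = 1/(1*(-12 + (5 + 6))) = 1/(1*(-12 + 11)) = 1/(1*(-1)) = 1/(-1) = -1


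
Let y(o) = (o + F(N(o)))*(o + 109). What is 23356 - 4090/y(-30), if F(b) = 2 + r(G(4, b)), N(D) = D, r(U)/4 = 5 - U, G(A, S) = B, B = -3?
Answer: 3688203/158 ≈ 23343.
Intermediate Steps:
G(A, S) = -3
r(U) = 20 - 4*U (r(U) = 4*(5 - U) = 20 - 4*U)
F(b) = 34 (F(b) = 2 + (20 - 4*(-3)) = 2 + (20 + 12) = 2 + 32 = 34)
y(o) = (34 + o)*(109 + o) (y(o) = (o + 34)*(o + 109) = (34 + o)*(109 + o))
23356 - 4090/y(-30) = 23356 - 4090/(3706 + (-30)**2 + 143*(-30)) = 23356 - 4090/(3706 + 900 - 4290) = 23356 - 4090/316 = 23356 - 1*2045/158 = 23356 - 2045/158 = 3688203/158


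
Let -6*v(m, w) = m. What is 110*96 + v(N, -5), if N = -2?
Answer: 31681/3 ≈ 10560.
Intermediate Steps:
v(m, w) = -m/6
110*96 + v(N, -5) = 110*96 - ⅙*(-2) = 10560 + ⅓ = 31681/3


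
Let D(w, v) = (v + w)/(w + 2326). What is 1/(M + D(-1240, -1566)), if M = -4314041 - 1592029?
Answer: -543/3206997413 ≈ -1.6932e-7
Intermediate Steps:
D(w, v) = (v + w)/(2326 + w)
M = -5906070
1/(M + D(-1240, -1566)) = 1/(-5906070 + (-1566 - 1240)/(2326 - 1240)) = 1/(-5906070 - 2806/1086) = 1/(-5906070 + (1/1086)*(-2806)) = 1/(-5906070 - 1403/543) = 1/(-3206997413/543) = -543/3206997413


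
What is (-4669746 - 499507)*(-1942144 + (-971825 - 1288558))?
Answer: 21723925302331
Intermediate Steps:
(-4669746 - 499507)*(-1942144 + (-971825 - 1288558)) = -5169253*(-1942144 - 2260383) = -5169253*(-4202527) = 21723925302331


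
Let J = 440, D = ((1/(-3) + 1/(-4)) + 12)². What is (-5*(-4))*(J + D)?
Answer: 410645/36 ≈ 11407.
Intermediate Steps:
D = 18769/144 (D = ((1*(-⅓) + 1*(-¼)) + 12)² = ((-⅓ - ¼) + 12)² = (-7/12 + 12)² = (137/12)² = 18769/144 ≈ 130.34)
(-5*(-4))*(J + D) = (-5*(-4))*(440 + 18769/144) = 20*(82129/144) = 410645/36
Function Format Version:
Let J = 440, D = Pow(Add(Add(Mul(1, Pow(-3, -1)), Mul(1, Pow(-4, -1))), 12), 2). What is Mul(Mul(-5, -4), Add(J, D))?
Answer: Rational(410645, 36) ≈ 11407.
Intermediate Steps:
D = Rational(18769, 144) (D = Pow(Add(Add(Mul(1, Rational(-1, 3)), Mul(1, Rational(-1, 4))), 12), 2) = Pow(Add(Add(Rational(-1, 3), Rational(-1, 4)), 12), 2) = Pow(Add(Rational(-7, 12), 12), 2) = Pow(Rational(137, 12), 2) = Rational(18769, 144) ≈ 130.34)
Mul(Mul(-5, -4), Add(J, D)) = Mul(Mul(-5, -4), Add(440, Rational(18769, 144))) = Mul(20, Rational(82129, 144)) = Rational(410645, 36)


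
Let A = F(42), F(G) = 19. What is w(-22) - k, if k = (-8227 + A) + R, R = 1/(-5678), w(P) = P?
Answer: 46480109/5678 ≈ 8186.0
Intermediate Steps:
A = 19
R = -1/5678 ≈ -0.00017612
k = -46605025/5678 (k = (-8227 + 19) - 1/5678 = -8208 - 1/5678 = -46605025/5678 ≈ -8208.0)
w(-22) - k = -22 - 1*(-46605025/5678) = -22 + 46605025/5678 = 46480109/5678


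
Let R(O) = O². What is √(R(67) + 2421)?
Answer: √6910 ≈ 83.126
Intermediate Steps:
√(R(67) + 2421) = √(67² + 2421) = √(4489 + 2421) = √6910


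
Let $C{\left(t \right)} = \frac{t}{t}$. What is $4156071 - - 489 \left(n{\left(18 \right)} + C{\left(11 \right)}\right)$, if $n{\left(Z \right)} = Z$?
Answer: $4165362$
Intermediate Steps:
$C{\left(t \right)} = 1$
$4156071 - - 489 \left(n{\left(18 \right)} + C{\left(11 \right)}\right) = 4156071 - - 489 \left(18 + 1\right) = 4156071 - \left(-489\right) 19 = 4156071 - -9291 = 4156071 + 9291 = 4165362$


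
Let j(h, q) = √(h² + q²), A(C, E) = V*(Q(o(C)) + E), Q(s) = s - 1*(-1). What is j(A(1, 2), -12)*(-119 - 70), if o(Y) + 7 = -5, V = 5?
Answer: -567*√241 ≈ -8802.2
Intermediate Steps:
o(Y) = -12 (o(Y) = -7 - 5 = -12)
Q(s) = 1 + s (Q(s) = s + 1 = 1 + s)
A(C, E) = -55 + 5*E (A(C, E) = 5*((1 - 12) + E) = 5*(-11 + E) = -55 + 5*E)
j(A(1, 2), -12)*(-119 - 70) = √((-55 + 5*2)² + (-12)²)*(-119 - 70) = √((-55 + 10)² + 144)*(-189) = √((-45)² + 144)*(-189) = √(2025 + 144)*(-189) = √2169*(-189) = (3*√241)*(-189) = -567*√241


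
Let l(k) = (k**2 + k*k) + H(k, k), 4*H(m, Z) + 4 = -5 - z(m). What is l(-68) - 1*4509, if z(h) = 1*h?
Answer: 19015/4 ≈ 4753.8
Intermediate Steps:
z(h) = h
H(m, Z) = -9/4 - m/4 (H(m, Z) = -1 + (-5 - m)/4 = -1 + (-5/4 - m/4) = -9/4 - m/4)
l(k) = -9/4 + 2*k**2 - k/4 (l(k) = (k**2 + k*k) + (-9/4 - k/4) = (k**2 + k**2) + (-9/4 - k/4) = 2*k**2 + (-9/4 - k/4) = -9/4 + 2*k**2 - k/4)
l(-68) - 1*4509 = (-9/4 + 2*(-68)**2 - 1/4*(-68)) - 1*4509 = (-9/4 + 2*4624 + 17) - 4509 = (-9/4 + 9248 + 17) - 4509 = 37051/4 - 4509 = 19015/4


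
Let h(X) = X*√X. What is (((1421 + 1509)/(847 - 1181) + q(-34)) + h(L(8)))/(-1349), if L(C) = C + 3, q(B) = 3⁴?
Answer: -12062/225283 - 11*√11/1349 ≈ -0.080586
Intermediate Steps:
q(B) = 81
L(C) = 3 + C
h(X) = X^(3/2)
(((1421 + 1509)/(847 - 1181) + q(-34)) + h(L(8)))/(-1349) = (((1421 + 1509)/(847 - 1181) + 81) + (3 + 8)^(3/2))/(-1349) = ((2930/(-334) + 81) + 11^(3/2))*(-1/1349) = ((2930*(-1/334) + 81) + 11*√11)*(-1/1349) = ((-1465/167 + 81) + 11*√11)*(-1/1349) = (12062/167 + 11*√11)*(-1/1349) = -12062/225283 - 11*√11/1349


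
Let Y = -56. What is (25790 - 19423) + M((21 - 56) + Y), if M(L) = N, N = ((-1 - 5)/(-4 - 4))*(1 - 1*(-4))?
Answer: 25483/4 ≈ 6370.8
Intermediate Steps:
N = 15/4 (N = (-6/(-8))*(1 + 4) = -6*(-⅛)*5 = (¾)*5 = 15/4 ≈ 3.7500)
M(L) = 15/4
(25790 - 19423) + M((21 - 56) + Y) = (25790 - 19423) + 15/4 = 6367 + 15/4 = 25483/4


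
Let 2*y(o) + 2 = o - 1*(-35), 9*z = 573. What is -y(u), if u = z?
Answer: -145/3 ≈ -48.333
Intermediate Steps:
z = 191/3 (z = (⅑)*573 = 191/3 ≈ 63.667)
u = 191/3 ≈ 63.667
y(o) = 33/2 + o/2 (y(o) = -1 + (o - 1*(-35))/2 = -1 + (o + 35)/2 = -1 + (35 + o)/2 = -1 + (35/2 + o/2) = 33/2 + o/2)
-y(u) = -(33/2 + (½)*(191/3)) = -(33/2 + 191/6) = -1*145/3 = -145/3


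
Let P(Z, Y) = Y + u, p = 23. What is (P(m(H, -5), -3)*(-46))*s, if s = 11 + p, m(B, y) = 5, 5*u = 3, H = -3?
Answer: 18768/5 ≈ 3753.6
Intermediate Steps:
u = ⅗ (u = (⅕)*3 = ⅗ ≈ 0.60000)
P(Z, Y) = ⅗ + Y (P(Z, Y) = Y + ⅗ = ⅗ + Y)
s = 34 (s = 11 + 23 = 34)
(P(m(H, -5), -3)*(-46))*s = ((⅗ - 3)*(-46))*34 = -12/5*(-46)*34 = (552/5)*34 = 18768/5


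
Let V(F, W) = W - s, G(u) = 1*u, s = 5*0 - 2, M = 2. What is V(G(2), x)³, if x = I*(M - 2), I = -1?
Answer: 8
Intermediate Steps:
s = -2 (s = 0 - 2 = -2)
x = 0 (x = -(2 - 2) = -1*0 = 0)
G(u) = u
V(F, W) = 2 + W (V(F, W) = W - 1*(-2) = W + 2 = 2 + W)
V(G(2), x)³ = (2 + 0)³ = 2³ = 8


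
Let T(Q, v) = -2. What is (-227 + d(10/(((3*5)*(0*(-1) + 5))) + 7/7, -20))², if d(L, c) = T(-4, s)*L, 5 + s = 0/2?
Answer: 11826721/225 ≈ 52563.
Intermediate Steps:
s = -5 (s = -5 + 0/2 = -5 + 0*(½) = -5 + 0 = -5)
d(L, c) = -2*L
(-227 + d(10/(((3*5)*(0*(-1) + 5))) + 7/7, -20))² = (-227 - 2*(10/(((3*5)*(0*(-1) + 5))) + 7/7))² = (-227 - 2*(10/((15*(0 + 5))) + 7*(⅐)))² = (-227 - 2*(10/((15*5)) + 1))² = (-227 - 2*(10/75 + 1))² = (-227 - 2*(10*(1/75) + 1))² = (-227 - 2*(2/15 + 1))² = (-227 - 2*17/15)² = (-227 - 34/15)² = (-3439/15)² = 11826721/225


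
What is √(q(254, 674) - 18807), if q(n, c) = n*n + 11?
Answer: 6*√1270 ≈ 213.82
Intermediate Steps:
q(n, c) = 11 + n² (q(n, c) = n² + 11 = 11 + n²)
√(q(254, 674) - 18807) = √((11 + 254²) - 18807) = √((11 + 64516) - 18807) = √(64527 - 18807) = √45720 = 6*√1270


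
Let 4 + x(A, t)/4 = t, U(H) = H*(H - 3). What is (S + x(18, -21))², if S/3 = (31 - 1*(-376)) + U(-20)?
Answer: 6255001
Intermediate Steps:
U(H) = H*(-3 + H)
x(A, t) = -16 + 4*t
S = 2601 (S = 3*((31 - 1*(-376)) - 20*(-3 - 20)) = 3*((31 + 376) - 20*(-23)) = 3*(407 + 460) = 3*867 = 2601)
(S + x(18, -21))² = (2601 + (-16 + 4*(-21)))² = (2601 + (-16 - 84))² = (2601 - 100)² = 2501² = 6255001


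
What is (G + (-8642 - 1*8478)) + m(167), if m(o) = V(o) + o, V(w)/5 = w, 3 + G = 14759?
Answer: -1362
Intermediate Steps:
G = 14756 (G = -3 + 14759 = 14756)
V(w) = 5*w
m(o) = 6*o (m(o) = 5*o + o = 6*o)
(G + (-8642 - 1*8478)) + m(167) = (14756 + (-8642 - 1*8478)) + 6*167 = (14756 + (-8642 - 8478)) + 1002 = (14756 - 17120) + 1002 = -2364 + 1002 = -1362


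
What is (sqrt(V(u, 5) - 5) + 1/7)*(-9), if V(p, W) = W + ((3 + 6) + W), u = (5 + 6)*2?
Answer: -9/7 - 9*sqrt(14) ≈ -34.961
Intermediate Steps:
u = 22 (u = 11*2 = 22)
V(p, W) = 9 + 2*W (V(p, W) = W + (9 + W) = 9 + 2*W)
(sqrt(V(u, 5) - 5) + 1/7)*(-9) = (sqrt((9 + 2*5) - 5) + 1/7)*(-9) = (sqrt((9 + 10) - 5) + 1/7)*(-9) = (sqrt(19 - 5) + 1/7)*(-9) = (sqrt(14) + 1/7)*(-9) = (1/7 + sqrt(14))*(-9) = -9/7 - 9*sqrt(14)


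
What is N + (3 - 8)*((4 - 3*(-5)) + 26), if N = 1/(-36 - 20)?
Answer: -12601/56 ≈ -225.02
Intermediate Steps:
N = -1/56 (N = 1/(-56) = -1/56 ≈ -0.017857)
N + (3 - 8)*((4 - 3*(-5)) + 26) = -1/56 + (3 - 8)*((4 - 3*(-5)) + 26) = -1/56 - 5*((4 + 15) + 26) = -1/56 - 5*(19 + 26) = -1/56 - 5*45 = -1/56 - 225 = -12601/56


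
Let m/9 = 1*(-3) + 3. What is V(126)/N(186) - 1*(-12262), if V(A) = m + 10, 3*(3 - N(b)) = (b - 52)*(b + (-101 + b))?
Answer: 89034376/7261 ≈ 12262.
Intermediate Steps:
m = 0 (m = 9*(1*(-3) + 3) = 9*(-3 + 3) = 9*0 = 0)
N(b) = 3 - (-101 + 2*b)*(-52 + b)/3 (N(b) = 3 - (b - 52)*(b + (-101 + b))/3 = 3 - (-52 + b)*(-101 + 2*b)/3 = 3 - (-101 + 2*b)*(-52 + b)/3)
V(A) = 10 (V(A) = 0 + 10 = 10)
V(126)/N(186) - 1*(-12262) = 10/(-5243/3 - ⅔*186² + (205/3)*186) - 1*(-12262) = 10/(-5243/3 - ⅔*34596 + 12710) + 12262 = 10/(-5243/3 - 23064 + 12710) + 12262 = 10/(-36305/3) + 12262 = 10*(-3/36305) + 12262 = -6/7261 + 12262 = 89034376/7261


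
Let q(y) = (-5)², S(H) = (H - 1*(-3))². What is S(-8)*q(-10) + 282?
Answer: 907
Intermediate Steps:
S(H) = (3 + H)² (S(H) = (H + 3)² = (3 + H)²)
q(y) = 25
S(-8)*q(-10) + 282 = (3 - 8)²*25 + 282 = (-5)²*25 + 282 = 25*25 + 282 = 625 + 282 = 907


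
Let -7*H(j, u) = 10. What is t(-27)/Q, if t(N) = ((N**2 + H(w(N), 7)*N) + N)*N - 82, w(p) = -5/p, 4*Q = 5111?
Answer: -562168/35777 ≈ -15.713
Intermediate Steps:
Q = 5111/4 (Q = (1/4)*5111 = 5111/4 ≈ 1277.8)
H(j, u) = -10/7 (H(j, u) = -1/7*10 = -10/7)
t(N) = -82 + N*(N**2 - 3*N/7) (t(N) = ((N**2 - 10*N/7) + N)*N - 82 = (N**2 - 3*N/7)*N - 82 = N*(N**2 - 3*N/7) - 82 = -82 + N*(N**2 - 3*N/7))
t(-27)/Q = (-82 + (-27)**3 - 3/7*(-27)**2)/(5111/4) = (-82 - 19683 - 3/7*729)*(4/5111) = (-82 - 19683 - 2187/7)*(4/5111) = -140542/7*4/5111 = -562168/35777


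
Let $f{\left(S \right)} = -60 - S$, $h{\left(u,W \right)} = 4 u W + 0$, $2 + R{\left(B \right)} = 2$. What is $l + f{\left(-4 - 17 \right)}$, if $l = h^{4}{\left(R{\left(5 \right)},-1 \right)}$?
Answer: $-39$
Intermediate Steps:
$R{\left(B \right)} = 0$ ($R{\left(B \right)} = -2 + 2 = 0$)
$h{\left(u,W \right)} = 4 W u$ ($h{\left(u,W \right)} = 4 W u + 0 = 4 W u$)
$l = 0$ ($l = \left(4 \left(-1\right) 0\right)^{4} = 0^{4} = 0$)
$l + f{\left(-4 - 17 \right)} = 0 - \left(56 - 17\right) = 0 - 39 = -39$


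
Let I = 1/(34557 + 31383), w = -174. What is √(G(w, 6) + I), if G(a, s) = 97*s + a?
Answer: √443504543685/32970 ≈ 20.199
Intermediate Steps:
G(a, s) = a + 97*s
I = 1/65940 ≈ 1.5165e-5
√(G(w, 6) + I) = √((-174 + 97*6) + 1/65940) = √((-174 + 582) + 1/65940) = √(408 + 1/65940) = √(26903521/65940) = √443504543685/32970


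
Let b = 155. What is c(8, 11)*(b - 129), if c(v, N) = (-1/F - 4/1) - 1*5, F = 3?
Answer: -728/3 ≈ -242.67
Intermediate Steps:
c(v, N) = -28/3 (c(v, N) = (-1/3 - 4/1) - 1*5 = (-1*⅓ - 4*1) - 5 = (-⅓ - 4) - 5 = -13/3 - 5 = -28/3)
c(8, 11)*(b - 129) = -28*(155 - 129)/3 = -28/3*26 = -728/3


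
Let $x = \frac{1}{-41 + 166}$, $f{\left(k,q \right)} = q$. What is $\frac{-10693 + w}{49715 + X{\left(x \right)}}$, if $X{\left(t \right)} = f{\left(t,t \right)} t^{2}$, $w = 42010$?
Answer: $\frac{5560546875}{8827237216} \approx 0.62993$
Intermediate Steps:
$x = \frac{1}{125} \approx 0.008$
$X{\left(t \right)} = t^{3}$ ($X{\left(t \right)} = t t^{2} = t^{3}$)
$\frac{-10693 + w}{49715 + X{\left(x \right)}} = \frac{-10693 + 42010}{49715 + \left(\frac{1}{125}\right)^{3}} = \frac{31317}{49715 + \frac{1}{1953125}} = \frac{31317}{\frac{97099609376}{1953125}} = 31317 \cdot \frac{1953125}{97099609376} = \frac{5560546875}{8827237216}$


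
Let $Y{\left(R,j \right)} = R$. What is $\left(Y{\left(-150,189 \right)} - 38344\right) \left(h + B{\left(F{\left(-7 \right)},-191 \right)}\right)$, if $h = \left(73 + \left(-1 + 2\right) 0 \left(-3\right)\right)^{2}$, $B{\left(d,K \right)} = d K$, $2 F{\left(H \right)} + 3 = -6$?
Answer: $-238220119$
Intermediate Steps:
$F{\left(H \right)} = - \frac{9}{2}$ ($F{\left(H \right)} = - \frac{3}{2} + \frac{1}{2} \left(-6\right) = - \frac{3}{2} - 3 = - \frac{9}{2}$)
$B{\left(d,K \right)} = K d$
$h = 5329$ ($h = \left(73 + 1 \cdot 0\right)^{2} = \left(73 + 0\right)^{2} = 73^{2} = 5329$)
$\left(Y{\left(-150,189 \right)} - 38344\right) \left(h + B{\left(F{\left(-7 \right)},-191 \right)}\right) = \left(-150 - 38344\right) \left(5329 - - \frac{1719}{2}\right) = - 38494 \left(5329 + \frac{1719}{2}\right) = \left(-38494\right) \frac{12377}{2} = -238220119$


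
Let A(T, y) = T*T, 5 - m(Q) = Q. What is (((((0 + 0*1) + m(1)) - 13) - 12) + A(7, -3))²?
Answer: 784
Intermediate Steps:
m(Q) = 5 - Q
A(T, y) = T²
(((((0 + 0*1) + m(1)) - 13) - 12) + A(7, -3))² = (((((0 + 0*1) + (5 - 1*1)) - 13) - 12) + 7²)² = (((((0 + 0) + (5 - 1)) - 13) - 12) + 49)² = ((((0 + 4) - 13) - 12) + 49)² = (((4 - 13) - 12) + 49)² = ((-9 - 12) + 49)² = (-21 + 49)² = 28² = 784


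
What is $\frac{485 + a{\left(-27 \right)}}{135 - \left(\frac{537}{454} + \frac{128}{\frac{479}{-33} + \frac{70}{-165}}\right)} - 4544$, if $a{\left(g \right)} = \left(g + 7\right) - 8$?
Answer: $- \frac{144710108546}{31868925} \approx -4540.8$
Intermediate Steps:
$a{\left(g \right)} = -1 + g$ ($a{\left(g \right)} = \left(7 + g\right) - 8 = -1 + g$)
$\frac{485 + a{\left(-27 \right)}}{135 - \left(\frac{537}{454} + \frac{128}{\frac{479}{-33} + \frac{70}{-165}}\right)} - 4544 = \frac{485 - 28}{135 - \left(\frac{537}{454} + \frac{128}{\frac{479}{-33} + \frac{70}{-165}}\right)} - 4544 = \frac{485 - 28}{135 - \left(\frac{537}{454} + \frac{128}{479 \left(- \frac{1}{33}\right) + 70 \left(- \frac{1}{165}\right)}\right)} - 4544 = \frac{457}{135 - \left(\frac{537}{454} + \frac{128}{- \frac{479}{33} - \frac{14}{33}}\right)} - 4544 = \frac{457}{135 - \left(\frac{537}{454} + \frac{128}{- \frac{493}{33}}\right)} - 4544 = \frac{457}{135 - - \frac{1652955}{223822}} - 4544 = \frac{457}{135 + \left(- \frac{537}{454} + \frac{4224}{493}\right)} - 4544 = \frac{457}{135 + \frac{1652955}{223822}} - 4544 = \frac{457}{\frac{31868925}{223822}} - 4544 = 457 \cdot \frac{223822}{31868925} - 4544 = \frac{102286654}{31868925} - 4544 = - \frac{144710108546}{31868925}$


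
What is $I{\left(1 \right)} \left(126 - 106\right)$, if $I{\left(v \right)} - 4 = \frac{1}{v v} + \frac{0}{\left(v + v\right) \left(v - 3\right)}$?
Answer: $100$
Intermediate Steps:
$I{\left(v \right)} = 4 + \frac{1}{v^{2}}$ ($I{\left(v \right)} = 4 + \left(\frac{1}{v v} + \frac{0}{\left(v + v\right) \left(v - 3\right)}\right) = 4 + \left(\frac{1}{v^{2}} + \frac{0}{2 v \left(-3 + v\right)}\right) = 4 + \left(\frac{1}{v^{2}} + 0 \frac{1}{2 v \left(-3 + v\right)}\right) = 4 + \left(\frac{1}{v^{2}} + 0\right) = 4 + \frac{1}{v^{2}}$)
$I{\left(1 \right)} \left(126 - 106\right) = \left(4 + 1^{-2}\right) \left(126 - 106\right) = \left(4 + 1\right) 20 = 5 \cdot 20 = 100$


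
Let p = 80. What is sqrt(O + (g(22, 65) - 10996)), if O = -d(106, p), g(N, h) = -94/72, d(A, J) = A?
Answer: I*sqrt(399719)/6 ≈ 105.37*I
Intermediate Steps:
g(N, h) = -47/36 (g(N, h) = -94*1/72 = -47/36)
O = -106 (O = -1*106 = -106)
sqrt(O + (g(22, 65) - 10996)) = sqrt(-106 + (-47/36 - 10996)) = sqrt(-106 - 395903/36) = sqrt(-399719/36) = I*sqrt(399719)/6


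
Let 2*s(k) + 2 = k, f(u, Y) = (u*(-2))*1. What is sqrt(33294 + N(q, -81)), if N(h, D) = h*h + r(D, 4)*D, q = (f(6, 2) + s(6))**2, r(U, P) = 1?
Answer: sqrt(43213) ≈ 207.88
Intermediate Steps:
f(u, Y) = -2*u (f(u, Y) = -2*u*1 = -2*u)
s(k) = -1 + k/2
q = 100 (q = (-2*6 + (-1 + (1/2)*6))**2 = (-12 + (-1 + 3))**2 = (-12 + 2)**2 = (-10)**2 = 100)
N(h, D) = D + h**2 (N(h, D) = h*h + 1*D = h**2 + D = D + h**2)
sqrt(33294 + N(q, -81)) = sqrt(33294 + (-81 + 100**2)) = sqrt(33294 + (-81 + 10000)) = sqrt(33294 + 9919) = sqrt(43213)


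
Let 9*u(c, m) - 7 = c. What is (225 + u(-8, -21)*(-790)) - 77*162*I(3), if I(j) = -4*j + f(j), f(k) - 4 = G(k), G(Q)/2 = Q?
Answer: 227347/9 ≈ 25261.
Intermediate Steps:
G(Q) = 2*Q
u(c, m) = 7/9 + c/9
f(k) = 4 + 2*k
I(j) = 4 - 2*j (I(j) = -4*j + (4 + 2*j) = 4 - 2*j)
(225 + u(-8, -21)*(-790)) - 77*162*I(3) = (225 + (7/9 + (⅑)*(-8))*(-790)) - 77*162*(4 - 2*3) = (225 + (7/9 - 8/9)*(-790)) - 12474*(4 - 6) = (225 - ⅑*(-790)) - 12474*(-2) = (225 + 790/9) - 1*(-24948) = 2815/9 + 24948 = 227347/9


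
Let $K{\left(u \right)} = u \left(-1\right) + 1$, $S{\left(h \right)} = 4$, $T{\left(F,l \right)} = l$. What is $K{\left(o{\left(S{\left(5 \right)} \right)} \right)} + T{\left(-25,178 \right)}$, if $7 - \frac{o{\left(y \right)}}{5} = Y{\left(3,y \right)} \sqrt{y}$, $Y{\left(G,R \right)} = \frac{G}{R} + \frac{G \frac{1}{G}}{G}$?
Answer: $\frac{929}{6} \approx 154.83$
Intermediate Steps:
$Y{\left(G,R \right)} = \frac{1}{G} + \frac{G}{R}$ ($Y{\left(G,R \right)} = \frac{G}{R} + 1 \frac{1}{G} = \frac{G}{R} + \frac{1}{G} = \frac{1}{G} + \frac{G}{R}$)
$o{\left(y \right)} = 35 - 5 \sqrt{y} \left(\frac{1}{3} + \frac{3}{y}\right)$ ($o{\left(y \right)} = 35 - 5 \left(\frac{1}{3} + \frac{3}{y}\right) \sqrt{y} = 35 - 5 \sqrt{y} \left(\frac{1}{3} + \frac{3}{y}\right)$)
$K{\left(u \right)} = 1 - u$ ($K{\left(u \right)} = - u + 1 = 1 - u$)
$K{\left(o{\left(S{\left(5 \right)} \right)} \right)} + T{\left(-25,178 \right)} = \left(1 - \left(35 - \frac{15}{2} - \frac{5 \sqrt{4}}{3}\right)\right) + 178 = \left(1 - \left(35 - \frac{15}{2} - \frac{10}{3}\right)\right) + 178 = \left(1 - \frac{145}{6}\right) + 178 = - \frac{139}{6} + 178 = \frac{929}{6}$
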